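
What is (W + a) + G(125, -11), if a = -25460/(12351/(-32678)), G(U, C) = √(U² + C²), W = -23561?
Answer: 540979969/12351 + √15746 ≈ 43926.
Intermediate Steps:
G(U, C) = √(C² + U²)
a = 831981880/12351 (a = -25460/(12351*(-1/32678)) = -25460/(-12351/32678) = -25460*(-32678/12351) = 831981880/12351 ≈ 67362.)
(W + a) + G(125, -11) = (-23561 + 831981880/12351) + √((-11)² + 125²) = 540979969/12351 + √(121 + 15625) = 540979969/12351 + √15746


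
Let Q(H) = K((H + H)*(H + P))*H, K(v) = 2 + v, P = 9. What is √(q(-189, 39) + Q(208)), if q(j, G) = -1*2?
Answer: √18776990 ≈ 4333.2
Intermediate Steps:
q(j, G) = -2
Q(H) = H*(2 + 2*H*(9 + H)) (Q(H) = (2 + (H + H)*(H + 9))*H = (2 + (2*H)*(9 + H))*H = (2 + 2*H*(9 + H))*H = H*(2 + 2*H*(9 + H)))
√(q(-189, 39) + Q(208)) = √(-2 + 2*208*(1 + 208*(9 + 208))) = √(-2 + 2*208*(1 + 208*217)) = √(-2 + 2*208*(1 + 45136)) = √(-2 + 2*208*45137) = √(-2 + 18776992) = √18776990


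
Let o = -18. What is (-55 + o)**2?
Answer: 5329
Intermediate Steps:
(-55 + o)**2 = (-55 - 18)**2 = (-73)**2 = 5329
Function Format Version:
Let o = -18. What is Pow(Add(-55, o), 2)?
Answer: 5329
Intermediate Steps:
Pow(Add(-55, o), 2) = Pow(Add(-55, -18), 2) = Pow(-73, 2) = 5329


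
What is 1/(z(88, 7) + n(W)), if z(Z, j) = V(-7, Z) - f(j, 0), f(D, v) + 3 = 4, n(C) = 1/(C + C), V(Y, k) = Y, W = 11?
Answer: -22/175 ≈ -0.12571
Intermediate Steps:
n(C) = 1/(2*C)
f(D, v) = 1 (f(D, v) = -3 + 4 = 1)
z(Z, j) = -8 (z(Z, j) = -7 - 1*1 = -7 - 1 = -8)
1/(z(88, 7) + n(W)) = 1/(-8 + (½)/11) = 1/(-8 + (½)*(1/11)) = 1/(-8 + 1/22) = 1/(-175/22) = -22/175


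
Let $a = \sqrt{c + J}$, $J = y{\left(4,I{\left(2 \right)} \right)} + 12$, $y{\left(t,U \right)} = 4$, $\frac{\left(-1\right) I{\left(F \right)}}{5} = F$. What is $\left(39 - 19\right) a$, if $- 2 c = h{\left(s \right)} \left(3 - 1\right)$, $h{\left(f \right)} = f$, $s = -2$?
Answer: $60 \sqrt{2} \approx 84.853$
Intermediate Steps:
$I{\left(F \right)} = - 5 F$
$c = 2$ ($c = - \frac{\left(-2\right) \left(3 - 1\right)}{2} = - \frac{\left(-2\right) 2}{2} = \left(- \frac{1}{2}\right) \left(-4\right) = 2$)
$J = 16$ ($J = 4 + 12 = 16$)
$a = 3 \sqrt{2}$ ($a = \sqrt{2 + 16} = \sqrt{18} = 3 \sqrt{2} \approx 4.2426$)
$\left(39 - 19\right) a = \left(39 - 19\right) 3 \sqrt{2} = 20 \cdot 3 \sqrt{2} = 60 \sqrt{2}$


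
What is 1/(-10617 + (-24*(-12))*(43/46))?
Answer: -23/237999 ≈ -9.6639e-5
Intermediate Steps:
1/(-10617 + (-24*(-12))*(43/46)) = 1/(-10617 + 288*(43*(1/46))) = 1/(-10617 + 288*(43/46)) = 1/(-10617 + 6192/23) = 1/(-237999/23) = -23/237999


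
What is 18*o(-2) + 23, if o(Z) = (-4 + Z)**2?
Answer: 671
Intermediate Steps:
18*o(-2) + 23 = 18*(-4 - 2)**2 + 23 = 18*(-6)**2 + 23 = 18*36 + 23 = 648 + 23 = 671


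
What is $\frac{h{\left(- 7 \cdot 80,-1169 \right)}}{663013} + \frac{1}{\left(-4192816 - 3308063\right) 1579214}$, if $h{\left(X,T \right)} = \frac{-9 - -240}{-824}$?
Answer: $- \frac{105242671505623}{248902381971944463672} \approx -4.2283 \cdot 10^{-7}$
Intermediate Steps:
$h{\left(X,T \right)} = - \frac{231}{824}$ ($h{\left(X,T \right)} = \left(-9 + 240\right) \left(- \frac{1}{824}\right) = 231 \left(- \frac{1}{824}\right) = - \frac{231}{824}$)
$\frac{h{\left(- 7 \cdot 80,-1169 \right)}}{663013} + \frac{1}{\left(-4192816 - 3308063\right) 1579214} = - \frac{231}{824 \cdot 663013} + \frac{1}{\left(-4192816 - 3308063\right) 1579214} = \left(- \frac{231}{824}\right) \frac{1}{663013} + \frac{1}{-7500879} \cdot \frac{1}{1579214} = - \frac{231}{546322712} - \frac{1}{11845493129106} = - \frac{105242671505623}{248902381971944463672}$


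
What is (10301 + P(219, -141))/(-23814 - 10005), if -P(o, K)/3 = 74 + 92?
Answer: -9803/33819 ≈ -0.28987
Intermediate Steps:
P(o, K) = -498 (P(o, K) = -3*(74 + 92) = -3*166 = -498)
(10301 + P(219, -141))/(-23814 - 10005) = (10301 - 498)/(-23814 - 10005) = 9803/(-33819) = 9803*(-1/33819) = -9803/33819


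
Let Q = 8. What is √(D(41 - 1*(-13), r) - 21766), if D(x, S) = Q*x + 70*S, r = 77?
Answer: 2*I*√3986 ≈ 126.27*I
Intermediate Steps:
D(x, S) = 8*x + 70*S
√(D(41 - 1*(-13), r) - 21766) = √((8*(41 - 1*(-13)) + 70*77) - 21766) = √((8*(41 + 13) + 5390) - 21766) = √((8*54 + 5390) - 21766) = √((432 + 5390) - 21766) = √(5822 - 21766) = √(-15944) = 2*I*√3986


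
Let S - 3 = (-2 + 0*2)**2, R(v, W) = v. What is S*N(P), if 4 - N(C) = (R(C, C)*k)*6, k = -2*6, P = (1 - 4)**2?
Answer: 4564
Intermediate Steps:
P = 9 (P = (-3)**2 = 9)
k = -12
N(C) = 4 + 72*C (N(C) = 4 - C*(-12)*6 = 4 - (-12*C)*6 = 4 - (-72)*C = 4 + 72*C)
S = 7 (S = 3 + (-2 + 0*2)**2 = 3 + (-2 + 0)**2 = 3 + (-2)**2 = 3 + 4 = 7)
S*N(P) = 7*(4 + 72*9) = 7*(4 + 648) = 7*652 = 4564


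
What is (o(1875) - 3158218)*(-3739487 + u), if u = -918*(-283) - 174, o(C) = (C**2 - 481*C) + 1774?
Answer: 1888502941698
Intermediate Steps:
o(C) = 1774 + C**2 - 481*C
u = 259620 (u = 259794 - 174 = 259620)
(o(1875) - 3158218)*(-3739487 + u) = ((1774 + 1875**2 - 481*1875) - 3158218)*(-3739487 + 259620) = ((1774 + 3515625 - 901875) - 3158218)*(-3479867) = (2615524 - 3158218)*(-3479867) = -542694*(-3479867) = 1888502941698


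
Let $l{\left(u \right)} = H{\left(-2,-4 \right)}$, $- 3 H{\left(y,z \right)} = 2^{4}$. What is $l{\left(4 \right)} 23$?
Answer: $- \frac{368}{3} \approx -122.67$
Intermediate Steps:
$H{\left(y,z \right)} = - \frac{16}{3}$ ($H{\left(y,z \right)} = - \frac{2^{4}}{3} = \left(- \frac{1}{3}\right) 16 = - \frac{16}{3}$)
$l{\left(u \right)} = - \frac{16}{3}$
$l{\left(4 \right)} 23 = \left(- \frac{16}{3}\right) 23 = - \frac{368}{3}$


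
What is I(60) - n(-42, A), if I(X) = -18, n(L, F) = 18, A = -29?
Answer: -36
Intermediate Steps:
I(60) - n(-42, A) = -18 - 1*18 = -18 - 18 = -36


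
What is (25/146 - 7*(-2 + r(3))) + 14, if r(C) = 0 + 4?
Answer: 25/146 ≈ 0.17123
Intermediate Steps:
r(C) = 4
(25/146 - 7*(-2 + r(3))) + 14 = (25/146 - 7*(-2 + 4)) + 14 = (25*(1/146) - 7*2) + 14 = (25/146 - 14) + 14 = -2019/146 + 14 = 25/146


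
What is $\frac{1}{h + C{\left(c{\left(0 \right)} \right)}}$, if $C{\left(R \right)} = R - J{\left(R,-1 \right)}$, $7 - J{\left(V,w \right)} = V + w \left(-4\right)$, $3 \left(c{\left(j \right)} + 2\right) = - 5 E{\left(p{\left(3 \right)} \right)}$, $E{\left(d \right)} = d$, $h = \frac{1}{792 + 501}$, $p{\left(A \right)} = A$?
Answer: $- \frac{1293}{21980} \approx -0.058826$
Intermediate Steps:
$h = \frac{1}{1293} \approx 0.0007734$
$c{\left(j \right)} = -7$ ($c{\left(j \right)} = -2 + \frac{\left(-5\right) 3}{3} = -2 + \frac{1}{3} \left(-15\right) = -2 - 5 = -7$)
$J{\left(V,w \right)} = 7 - V + 4 w$ ($J{\left(V,w \right)} = 7 - \left(V + w \left(-4\right)\right) = 7 - \left(V - 4 w\right) = 7 - V + 4 w$)
$C{\left(R \right)} = -3 + 2 R$ ($C{\left(R \right)} = R - \left(7 - R + 4 \left(-1\right)\right) = R - \left(7 - R - 4\right) = R - \left(3 - R\right) = R + \left(-3 + R\right) = -3 + 2 R$)
$\frac{1}{h + C{\left(c{\left(0 \right)} \right)}} = \frac{1}{\frac{1}{1293} + \left(-3 + 2 \left(-7\right)\right)} = \frac{1}{\frac{1}{1293} - 17} = \frac{1}{- \frac{21980}{1293}} = - \frac{1293}{21980}$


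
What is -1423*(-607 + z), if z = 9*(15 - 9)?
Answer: 786919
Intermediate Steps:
z = 54 (z = 9*6 = 54)
-1423*(-607 + z) = -1423*(-607 + 54) = -1423*(-553) = 786919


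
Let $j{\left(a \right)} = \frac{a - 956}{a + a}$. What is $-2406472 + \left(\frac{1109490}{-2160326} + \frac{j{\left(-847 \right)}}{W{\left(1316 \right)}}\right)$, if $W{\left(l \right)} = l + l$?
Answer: $- \frac{1655661131184675737}{688003341872} \approx -2.4065 \cdot 10^{6}$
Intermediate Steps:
$W{\left(l \right)} = 2 l$
$j{\left(a \right)} = \frac{-956 + a}{2 a}$
$-2406472 + \left(\frac{1109490}{-2160326} + \frac{j{\left(-847 \right)}}{W{\left(1316 \right)}}\right) = -2406472 + \left(\frac{1109490}{-2160326} + \frac{\frac{1}{2} \frac{1}{-847} \left(-956 - 847\right)}{2 \cdot 1316}\right) = -2406472 + \left(1109490 \left(- \frac{1}{2160326}\right) + \frac{\frac{1}{2} \left(- \frac{1}{847}\right) \left(-1803\right)}{2632}\right) = -2406472 + \left(- \frac{554745}{1080163} + \frac{1803}{1694} \cdot \frac{1}{2632}\right) = -2406472 + \left(- \frac{554745}{1080163} + \frac{1803}{4458608}\right) = -2406472 - \frac{353063280153}{688003341872} = - \frac{1655661131184675737}{688003341872}$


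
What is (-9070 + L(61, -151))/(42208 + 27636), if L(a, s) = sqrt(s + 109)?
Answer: -4535/34922 + I*sqrt(42)/69844 ≈ -0.12986 + 9.2789e-5*I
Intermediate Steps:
L(a, s) = sqrt(109 + s)
(-9070 + L(61, -151))/(42208 + 27636) = (-9070 + sqrt(109 - 151))/(42208 + 27636) = (-9070 + sqrt(-42))/69844 = (-9070 + I*sqrt(42))*(1/69844) = -4535/34922 + I*sqrt(42)/69844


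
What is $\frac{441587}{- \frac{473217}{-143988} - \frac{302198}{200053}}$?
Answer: $\frac{4240005234111556}{17051864959} \approx 2.4865 \cdot 10^{5}$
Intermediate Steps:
$\frac{441587}{- \frac{473217}{-143988} - \frac{302198}{200053}} = \frac{441587}{\left(-473217\right) \left(- \frac{1}{143988}\right) - \frac{302198}{200053}} = \frac{441587}{\frac{157739}{47996} - \frac{302198}{200053}} = \frac{441587}{\frac{17051864959}{9601743788}} = 441587 \cdot \frac{9601743788}{17051864959} = \frac{4240005234111556}{17051864959}$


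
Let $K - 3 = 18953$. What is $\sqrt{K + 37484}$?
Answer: $2 \sqrt{14110} \approx 237.57$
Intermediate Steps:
$K = 18956$ ($K = 3 + 18953 = 18956$)
$\sqrt{K + 37484} = \sqrt{18956 + 37484} = \sqrt{56440} = 2 \sqrt{14110}$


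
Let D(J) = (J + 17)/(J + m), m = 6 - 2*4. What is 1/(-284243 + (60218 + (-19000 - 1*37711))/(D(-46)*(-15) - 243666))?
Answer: -3898801/1108206948755 ≈ -3.5181e-6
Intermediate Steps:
m = -2 (m = 6 - 8 = -2)
D(J) = (17 + J)/(-2 + J) (D(J) = (J + 17)/(J - 2) = (17 + J)/(-2 + J))
1/(-284243 + (60218 + (-19000 - 1*37711))/(D(-46)*(-15) - 243666)) = 1/(-284243 + (60218 + (-19000 - 1*37711))/(((17 - 46)/(-2 - 46))*(-15) - 243666)) = 1/(-284243 + (60218 + (-19000 - 37711))/((-29/(-48))*(-15) - 243666)) = 1/(-284243 + (60218 - 56711)/(-1/48*(-29)*(-15) - 243666)) = 1/(-284243 + 3507/((29/48)*(-15) - 243666)) = 1/(-284243 + 3507/(-145/16 - 243666)) = 1/(-284243 + 3507/(-3898801/16)) = 1/(-284243 + 3507*(-16/3898801)) = 1/(-284243 - 56112/3898801) = 1/(-1108206948755/3898801) = -3898801/1108206948755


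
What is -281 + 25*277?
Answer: 6644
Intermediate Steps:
-281 + 25*277 = -281 + 6925 = 6644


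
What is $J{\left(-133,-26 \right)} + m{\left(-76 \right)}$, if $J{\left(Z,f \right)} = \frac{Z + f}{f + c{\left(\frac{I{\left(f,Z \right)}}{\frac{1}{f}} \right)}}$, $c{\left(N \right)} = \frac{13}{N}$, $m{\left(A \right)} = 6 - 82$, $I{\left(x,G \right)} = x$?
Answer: $- \frac{94408}{1351} \approx -69.88$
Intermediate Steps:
$m{\left(A \right)} = -76$ ($m{\left(A \right)} = 6 - 82 = -76$)
$J{\left(Z,f \right)} = \frac{Z + f}{f + \frac{13}{f^{2}}}$ ($J{\left(Z,f \right)} = \frac{Z + f}{f + \frac{13}{f \frac{1}{\frac{1}{f}}}} = \frac{Z + f}{f + \frac{13}{f f}} = \frac{Z + f}{f + \frac{13}{f^{2}}}$)
$J{\left(-133,-26 \right)} + m{\left(-76 \right)} = \frac{\left(-26\right)^{2} \left(-133 - 26\right)}{13 + \left(-26\right)^{3}} - 76 = 676 \frac{1}{13 - 17576} \left(-159\right) - 76 = 676 \frac{1}{-17563} \left(-159\right) - 76 = 676 \left(- \frac{1}{17563}\right) \left(-159\right) - 76 = \frac{8268}{1351} - 76 = - \frac{94408}{1351}$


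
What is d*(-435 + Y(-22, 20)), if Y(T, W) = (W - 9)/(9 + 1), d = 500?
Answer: -216950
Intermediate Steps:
Y(T, W) = -9/10 + W/10 (Y(T, W) = (-9 + W)/10 = (-9 + W)*(⅒) = -9/10 + W/10)
d*(-435 + Y(-22, 20)) = 500*(-435 + (-9/10 + (⅒)*20)) = 500*(-435 + (-9/10 + 2)) = 500*(-435 + 11/10) = 500*(-4339/10) = -216950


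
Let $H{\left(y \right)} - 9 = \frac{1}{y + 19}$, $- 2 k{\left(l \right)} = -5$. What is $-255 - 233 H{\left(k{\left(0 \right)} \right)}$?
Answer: $- \frac{101602}{43} \approx -2362.8$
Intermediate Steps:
$k{\left(l \right)} = \frac{5}{2}$ ($k{\left(l \right)} = \left(- \frac{1}{2}\right) \left(-5\right) = \frac{5}{2}$)
$H{\left(y \right)} = 9 + \frac{1}{19 + y}$ ($H{\left(y \right)} = 9 + \frac{1}{y + 19} = 9 + \frac{1}{19 + y}$)
$-255 - 233 H{\left(k{\left(0 \right)} \right)} = -255 - 233 \frac{172 + 9 \cdot \frac{5}{2}}{19 + \frac{5}{2}} = -255 - 233 \frac{172 + \frac{45}{2}}{\frac{43}{2}} = -255 - 233 \cdot \frac{2}{43} \cdot \frac{389}{2} = -255 - \frac{90637}{43} = - \frac{101602}{43}$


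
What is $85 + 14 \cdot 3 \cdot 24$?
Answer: $1093$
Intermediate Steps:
$85 + 14 \cdot 3 \cdot 24 = 85 + 42 \cdot 24 = 85 + 1008 = 1093$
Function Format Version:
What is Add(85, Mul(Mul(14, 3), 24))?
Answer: 1093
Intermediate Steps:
Add(85, Mul(Mul(14, 3), 24)) = Add(85, Mul(42, 24)) = Add(85, 1008) = 1093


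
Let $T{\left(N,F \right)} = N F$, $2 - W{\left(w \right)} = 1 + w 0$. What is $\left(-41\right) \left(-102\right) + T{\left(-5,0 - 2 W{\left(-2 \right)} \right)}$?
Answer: $4192$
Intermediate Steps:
$W{\left(w \right)} = 1$ ($W{\left(w \right)} = 2 - \left(1 + w 0\right) = 2 - \left(1 + 0\right) = 2 - 1 = 1$)
$T{\left(N,F \right)} = F N$
$\left(-41\right) \left(-102\right) + T{\left(-5,0 - 2 W{\left(-2 \right)} \right)} = \left(-41\right) \left(-102\right) + \left(0 - 2\right) \left(-5\right) = 4182 + \left(0 - 2\right) \left(-5\right) = 4182 - -10 = 4182 + 10 = 4192$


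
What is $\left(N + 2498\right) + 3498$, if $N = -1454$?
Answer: $4542$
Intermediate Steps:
$\left(N + 2498\right) + 3498 = \left(-1454 + 2498\right) + 3498 = 1044 + 3498 = 4542$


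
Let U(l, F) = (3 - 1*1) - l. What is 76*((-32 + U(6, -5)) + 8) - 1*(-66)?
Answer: -2062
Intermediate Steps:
U(l, F) = 2 - l (U(l, F) = (3 - 1) - l = 2 - l)
76*((-32 + U(6, -5)) + 8) - 1*(-66) = 76*((-32 + (2 - 1*6)) + 8) - 1*(-66) = 76*((-32 + (2 - 6)) + 8) + 66 = 76*((-32 - 4) + 8) + 66 = 76*(-36 + 8) + 66 = 76*(-28) + 66 = -2128 + 66 = -2062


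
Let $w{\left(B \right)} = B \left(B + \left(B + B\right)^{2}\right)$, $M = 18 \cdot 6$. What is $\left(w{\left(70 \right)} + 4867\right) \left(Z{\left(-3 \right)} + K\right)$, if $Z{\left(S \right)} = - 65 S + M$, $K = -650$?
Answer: $-479473149$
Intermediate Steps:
$M = 108$
$Z{\left(S \right)} = 108 - 65 S$ ($Z{\left(S \right)} = - 65 S + 108 = 108 - 65 S$)
$w{\left(B \right)} = B \left(B + 4 B^{2}\right)$ ($w{\left(B \right)} = B \left(B + \left(2 B\right)^{2}\right) = B \left(B + 4 B^{2}\right)$)
$\left(w{\left(70 \right)} + 4867\right) \left(Z{\left(-3 \right)} + K\right) = \left(70^{2} \left(1 + 4 \cdot 70\right) + 4867\right) \left(\left(108 - -195\right) - 650\right) = \left(4900 \left(1 + 280\right) + 4867\right) \left(\left(108 + 195\right) - 650\right) = \left(4900 \cdot 281 + 4867\right) \left(303 - 650\right) = \left(1376900 + 4867\right) \left(-347\right) = 1381767 \left(-347\right) = -479473149$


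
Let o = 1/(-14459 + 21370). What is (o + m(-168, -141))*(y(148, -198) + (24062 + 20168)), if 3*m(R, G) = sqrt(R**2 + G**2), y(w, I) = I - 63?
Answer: 43969/6911 + 43969*sqrt(5345) ≈ 3.2146e+6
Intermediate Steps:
y(w, I) = -63 + I
o = 1/6911 ≈ 0.00014470
m(R, G) = sqrt(G**2 + R**2)/3 (m(R, G) = sqrt(R**2 + G**2)/3 = sqrt(G**2 + R**2)/3)
(o + m(-168, -141))*(y(148, -198) + (24062 + 20168)) = (1/6911 + sqrt((-141)**2 + (-168)**2)/3)*((-63 - 198) + (24062 + 20168)) = (1/6911 + sqrt(19881 + 28224)/3)*(-261 + 44230) = (1/6911 + sqrt(48105)/3)*43969 = (1/6911 + (3*sqrt(5345))/3)*43969 = (1/6911 + sqrt(5345))*43969 = 43969/6911 + 43969*sqrt(5345)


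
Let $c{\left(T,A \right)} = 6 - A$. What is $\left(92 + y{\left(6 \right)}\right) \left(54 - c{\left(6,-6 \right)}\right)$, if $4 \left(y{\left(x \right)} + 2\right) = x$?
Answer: $3843$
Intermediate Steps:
$y{\left(x \right)} = -2 + \frac{x}{4}$
$\left(92 + y{\left(6 \right)}\right) \left(54 - c{\left(6,-6 \right)}\right) = \left(92 + \left(-2 + \frac{1}{4} \cdot 6\right)\right) \left(54 - \left(6 - -6\right)\right) = \left(92 + \left(-2 + \frac{3}{2}\right)\right) \left(54 - \left(6 + 6\right)\right) = \left(92 - \frac{1}{2}\right) \left(54 - 12\right) = \frac{183 \left(54 - 12\right)}{2} = \frac{183}{2} \cdot 42 = 3843$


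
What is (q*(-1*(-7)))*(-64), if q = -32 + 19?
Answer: 5824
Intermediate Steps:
q = -13
(q*(-1*(-7)))*(-64) = -(-13)*(-7)*(-64) = -13*7*(-64) = -91*(-64) = 5824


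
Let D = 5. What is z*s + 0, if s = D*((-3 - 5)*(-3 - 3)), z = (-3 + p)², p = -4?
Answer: 11760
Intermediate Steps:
z = 49 (z = (-3 - 4)² = (-7)² = 49)
s = 240 (s = 5*((-3 - 5)*(-3 - 3)) = 5*(-8*(-6)) = 5*48 = 240)
z*s + 0 = 49*240 + 0 = 11760 + 0 = 11760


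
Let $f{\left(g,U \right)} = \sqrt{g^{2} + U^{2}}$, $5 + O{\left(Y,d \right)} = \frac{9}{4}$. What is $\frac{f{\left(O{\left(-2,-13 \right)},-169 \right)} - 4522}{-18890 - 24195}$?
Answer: $\frac{646}{6155} - \frac{\sqrt{457097}}{172340} \approx 0.10103$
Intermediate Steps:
$O{\left(Y,d \right)} = - \frac{11}{4}$ ($O{\left(Y,d \right)} = -5 + \frac{9}{4} = - \frac{11}{4}$)
$f{\left(g,U \right)} = \sqrt{U^{2} + g^{2}}$
$\frac{f{\left(O{\left(-2,-13 \right)},-169 \right)} - 4522}{-18890 - 24195} = \frac{\sqrt{\left(-169\right)^{2} + \left(- \frac{11}{4}\right)^{2}} - 4522}{-18890 - 24195} = \frac{\sqrt{28561 + \frac{121}{16}} - 4522}{-43085} = \left(\sqrt{\frac{457097}{16}} - 4522\right) \left(- \frac{1}{43085}\right) = \left(\frac{\sqrt{457097}}{4} - 4522\right) \left(- \frac{1}{43085}\right) = \left(-4522 + \frac{\sqrt{457097}}{4}\right) \left(- \frac{1}{43085}\right) = \frac{646}{6155} - \frac{\sqrt{457097}}{172340}$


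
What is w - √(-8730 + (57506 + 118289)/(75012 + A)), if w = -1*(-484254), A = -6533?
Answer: 484254 - 5*I*√741080885/1457 ≈ 4.8425e+5 - 93.421*I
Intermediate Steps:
w = 484254
w - √(-8730 + (57506 + 118289)/(75012 + A)) = 484254 - √(-8730 + (57506 + 118289)/(75012 - 6533)) = 484254 - √(-8730 + 175795/68479) = 484254 - √(-597645875/68479) = 484254 - 5*I*√741080885/1457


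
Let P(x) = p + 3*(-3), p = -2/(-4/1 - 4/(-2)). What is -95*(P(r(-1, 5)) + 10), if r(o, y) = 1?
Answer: -190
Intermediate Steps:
p = 1 (p = -2/(-4*1 - 4*(-½)) = -2/(-4 + 2) = -2/(-2) = -2*(-½) = 1)
P(x) = -8 (P(x) = 1 + 3*(-3) = 1 - 9 = -8)
-95*(P(r(-1, 5)) + 10) = -95*(-8 + 10) = -95*2 = -190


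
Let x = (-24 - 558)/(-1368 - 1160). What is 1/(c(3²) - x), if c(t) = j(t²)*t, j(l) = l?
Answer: 1264/921165 ≈ 0.0013722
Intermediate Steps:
x = 291/1264 (x = -582/(-2528) = -582*(-1/2528) = 291/1264 ≈ 0.23022)
c(t) = t³ (c(t) = t²*t = t³)
1/(c(3²) - x) = 1/((3²)³ - 1*291/1264) = 1/(9³ - 291/1264) = 1/(729 - 291/1264) = 1/(921165/1264) = 1264/921165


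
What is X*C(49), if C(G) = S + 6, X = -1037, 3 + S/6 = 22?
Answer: -124440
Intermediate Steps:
S = 114 (S = -18 + 6*22 = -18 + 132 = 114)
C(G) = 120 (C(G) = 114 + 6 = 120)
X*C(49) = -1037*120 = -124440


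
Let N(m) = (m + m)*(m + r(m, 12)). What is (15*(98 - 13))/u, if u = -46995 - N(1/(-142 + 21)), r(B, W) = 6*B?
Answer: -18667275/688053809 ≈ -0.027131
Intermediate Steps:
N(m) = 14*m² (N(m) = (m + m)*(m + 6*m) = (2*m)*(7*m) = 14*m²)
u = -688053809/14641 (u = -46995 - 14*(1/(-142 + 21))² = -46995 - 14*(1/(-121))² = -46995 - 14*(-1/121)² = -46995 - 14/14641 = -688053809/14641 ≈ -46995.)
(15*(98 - 13))/u = (15*(98 - 13))/(-688053809/14641) = (15*85)*(-14641/688053809) = 1275*(-14641/688053809) = -18667275/688053809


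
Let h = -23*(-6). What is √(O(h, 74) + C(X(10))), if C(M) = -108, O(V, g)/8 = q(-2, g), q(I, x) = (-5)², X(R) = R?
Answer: 2*√23 ≈ 9.5917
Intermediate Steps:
h = 138
q(I, x) = 25
O(V, g) = 200 (O(V, g) = 8*25 = 200)
√(O(h, 74) + C(X(10))) = √(200 - 108) = √92 = 2*√23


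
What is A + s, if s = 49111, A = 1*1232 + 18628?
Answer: 68971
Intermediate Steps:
A = 19860 (A = 1232 + 18628 = 19860)
A + s = 19860 + 49111 = 68971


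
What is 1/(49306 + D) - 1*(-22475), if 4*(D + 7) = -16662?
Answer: 2028750827/90267 ≈ 22475.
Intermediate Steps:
D = -8345/2 (D = -7 + (¼)*(-16662) = -7 - 8331/2 = -8345/2 ≈ -4172.5)
1/(49306 + D) - 1*(-22475) = 1/(49306 - 8345/2) - 1*(-22475) = 1/(90267/2) + 22475 = 2/90267 + 22475 = 2028750827/90267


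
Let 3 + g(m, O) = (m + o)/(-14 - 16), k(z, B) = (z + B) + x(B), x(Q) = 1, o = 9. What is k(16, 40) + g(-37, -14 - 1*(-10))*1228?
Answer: -37213/15 ≈ -2480.9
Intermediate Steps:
k(z, B) = 1 + B + z (k(z, B) = (z + B) + 1 = (B + z) + 1 = 1 + B + z)
g(m, O) = -33/10 - m/30 (g(m, O) = -3 + (m + 9)/(-14 - 16) = -3 + (9 + m)/(-30) = -3 + (9 + m)*(-1/30) = -3 + (-3/10 - m/30) = -33/10 - m/30)
k(16, 40) + g(-37, -14 - 1*(-10))*1228 = (1 + 40 + 16) + (-33/10 - 1/30*(-37))*1228 = 57 + (-33/10 + 37/30)*1228 = 57 - 31/15*1228 = 57 - 38068/15 = -37213/15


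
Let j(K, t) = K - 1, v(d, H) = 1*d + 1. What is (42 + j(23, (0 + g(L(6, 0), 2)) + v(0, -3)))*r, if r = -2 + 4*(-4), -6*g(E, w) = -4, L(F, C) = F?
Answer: -1152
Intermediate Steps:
g(E, w) = ⅔ (g(E, w) = -⅙*(-4) = ⅔)
v(d, H) = 1 + d (v(d, H) = d + 1 = 1 + d)
j(K, t) = -1 + K
r = -18 (r = -2 - 16 = -18)
(42 + j(23, (0 + g(L(6, 0), 2)) + v(0, -3)))*r = (42 + (-1 + 23))*(-18) = (42 + 22)*(-18) = 64*(-18) = -1152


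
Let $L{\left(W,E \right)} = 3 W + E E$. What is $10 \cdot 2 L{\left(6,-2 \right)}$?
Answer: $440$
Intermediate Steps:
$L{\left(W,E \right)} = E^{2} + 3 W$ ($L{\left(W,E \right)} = 3 W + E^{2} = E^{2} + 3 W$)
$10 \cdot 2 L{\left(6,-2 \right)} = 10 \cdot 2 \left(\left(-2\right)^{2} + 3 \cdot 6\right) = 20 \left(4 + 18\right) = 20 \cdot 22 = 440$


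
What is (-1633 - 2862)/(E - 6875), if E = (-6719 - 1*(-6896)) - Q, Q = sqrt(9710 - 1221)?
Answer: 6021502/8970943 - 899*sqrt(8489)/8970943 ≈ 0.66199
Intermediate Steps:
Q = sqrt(8489) ≈ 92.136
E = 177 - sqrt(8489) (E = (-6719 - 1*(-6896)) - sqrt(8489) = (-6719 + 6896) - sqrt(8489) = 177 - sqrt(8489) ≈ 84.864)
(-1633 - 2862)/(E - 6875) = (-1633 - 2862)/((177 - sqrt(8489)) - 6875) = -4495/(-6698 - sqrt(8489))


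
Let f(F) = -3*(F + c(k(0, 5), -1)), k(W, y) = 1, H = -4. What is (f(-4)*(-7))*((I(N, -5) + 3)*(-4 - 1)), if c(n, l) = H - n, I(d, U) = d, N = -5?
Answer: -1890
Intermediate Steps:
c(n, l) = -4 - n
f(F) = 15 - 3*F (f(F) = -3*(F + (-4 - 1*1)) = -3*(F + (-4 - 1)) = -3*(F - 5) = -3*(-5 + F) = 15 - 3*F)
(f(-4)*(-7))*((I(N, -5) + 3)*(-4 - 1)) = ((15 - 3*(-4))*(-7))*((-5 + 3)*(-4 - 1)) = ((15 + 12)*(-7))*(-2*(-5)) = (27*(-7))*10 = -189*10 = -1890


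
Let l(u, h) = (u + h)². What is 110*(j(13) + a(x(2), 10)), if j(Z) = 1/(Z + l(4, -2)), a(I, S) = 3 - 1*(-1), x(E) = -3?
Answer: 7590/17 ≈ 446.47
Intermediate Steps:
l(u, h) = (h + u)²
a(I, S) = 4 (a(I, S) = 3 + 1 = 4)
j(Z) = 1/(4 + Z) (j(Z) = 1/(Z + (-2 + 4)²) = 1/(Z + 2²) = 1/(Z + 4) = 1/(4 + Z))
110*(j(13) + a(x(2), 10)) = 110*(1/(4 + 13) + 4) = 110*(1/17 + 4) = 110*(69/17) = 7590/17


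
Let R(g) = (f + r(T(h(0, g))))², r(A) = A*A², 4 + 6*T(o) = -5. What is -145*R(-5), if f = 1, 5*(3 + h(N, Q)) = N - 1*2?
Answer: -52345/64 ≈ -817.89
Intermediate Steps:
h(N, Q) = -17/5 + N/5 (h(N, Q) = -3 + (N - 1*2)/5 = -3 + (N - 2)/5 = -3 + (-2 + N)/5 = -3 + (-⅖ + N/5) = -17/5 + N/5)
T(o) = -3/2 (T(o) = -⅔ + (⅙)*(-5) = -⅔ - ⅚ = -3/2)
r(A) = A³
R(g) = 361/64 (R(g) = (1 + (-3/2)³)² = (1 - 27/8)² = (-19/8)² = 361/64)
-145*R(-5) = -145*361/64 = -52345/64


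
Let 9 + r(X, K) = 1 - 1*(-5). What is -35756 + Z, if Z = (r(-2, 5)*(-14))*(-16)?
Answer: -36428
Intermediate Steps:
r(X, K) = -3 (r(X, K) = -9 + (1 - 1*(-5)) = -9 + (1 + 5) = -9 + 6 = -3)
Z = -672 (Z = -3*(-14)*(-16) = 42*(-16) = -672)
-35756 + Z = -35756 - 672 = -36428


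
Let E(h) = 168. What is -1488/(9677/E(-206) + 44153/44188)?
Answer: -2761573248/108756245 ≈ -25.392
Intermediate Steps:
-1488/(9677/E(-206) + 44153/44188) = -1488/(9677/168 + 44153/44188) = -1488/108756245/1855896 = -1488*1855896/108756245 = -2761573248/108756245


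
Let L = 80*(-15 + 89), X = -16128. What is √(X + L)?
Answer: 4*I*√638 ≈ 101.03*I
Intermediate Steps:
L = 5920 (L = 80*74 = 5920)
√(X + L) = √(-16128 + 5920) = √(-10208) = 4*I*√638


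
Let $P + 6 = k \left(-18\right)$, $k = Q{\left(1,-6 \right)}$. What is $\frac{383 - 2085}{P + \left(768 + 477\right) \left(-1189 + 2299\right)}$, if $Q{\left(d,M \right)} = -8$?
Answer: $- \frac{851}{691044} \approx -0.0012315$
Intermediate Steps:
$k = -8$
$P = 138$ ($P = -6 - -144 = -6 + 144 = 138$)
$\frac{383 - 2085}{P + \left(768 + 477\right) \left(-1189 + 2299\right)} = \frac{383 - 2085}{138 + \left(768 + 477\right) \left(-1189 + 2299\right)} = - \frac{1702}{138 + 1245 \cdot 1110} = - \frac{1702}{138 + 1381950} = - \frac{1702}{1382088} = \left(-1702\right) \frac{1}{1382088} = - \frac{851}{691044}$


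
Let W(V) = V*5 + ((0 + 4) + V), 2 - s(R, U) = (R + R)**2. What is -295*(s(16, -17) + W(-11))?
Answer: 319780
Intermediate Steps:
s(R, U) = 2 - 4*R**2 (s(R, U) = 2 - (R + R)**2 = 2 - (2*R)**2 = 2 - 4*R**2)
W(V) = 4 + 6*V (W(V) = 5*V + (4 + V) = 4 + 6*V)
-295*(s(16, -17) + W(-11)) = -295*((2 - 4*16**2) + (4 + 6*(-11))) = -295*((2 - 4*256) + (4 - 66)) = -295*((2 - 1024) - 62) = -295*(-1022 - 62) = -295*(-1084) = 319780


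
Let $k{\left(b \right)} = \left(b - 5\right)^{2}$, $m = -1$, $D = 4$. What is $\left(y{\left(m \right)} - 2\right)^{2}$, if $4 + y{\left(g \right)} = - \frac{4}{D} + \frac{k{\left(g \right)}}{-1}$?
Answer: $1849$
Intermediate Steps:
$k{\left(b \right)} = \left(-5 + b\right)^{2}$
$y{\left(g \right)} = -5 - \left(-5 + g\right)^{2}$ ($y{\left(g \right)} = -4 + \left(- \frac{4}{4} + \frac{\left(-5 + g\right)^{2}}{-1}\right) = -4 + \left(\left(-4\right) \frac{1}{4} + \left(-5 + g\right)^{2} \left(-1\right)\right) = -4 - \left(1 + \left(-5 + g\right)^{2}\right) = -5 - \left(-5 + g\right)^{2}$)
$\left(y{\left(m \right)} - 2\right)^{2} = \left(\left(-5 - \left(-5 - 1\right)^{2}\right) - 2\right)^{2} = \left(\left(-5 - \left(-6\right)^{2}\right) - 2\right)^{2} = \left(\left(-5 - 36\right) - 2\right)^{2} = \left(-41 - 2\right)^{2} = \left(-43\right)^{2} = 1849$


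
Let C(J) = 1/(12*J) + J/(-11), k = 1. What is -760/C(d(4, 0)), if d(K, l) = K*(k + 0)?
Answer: 401280/181 ≈ 2217.0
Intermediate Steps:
d(K, l) = K (d(K, l) = K*(1 + 0) = K*1 = K)
C(J) = -J/11 + 1/(12*J) (C(J) = 1/(12*J) + J*(-1/11) = 1/(12*J) - J/11 = -J/11 + 1/(12*J))
-760/C(d(4, 0)) = -760/(-1/11*4 + (1/12)/4) = -760/(-4/11 + (1/12)*(1/4)) = -760/(-4/11 + 1/48) = -760/(-181/528) = -760*(-528/181) = 401280/181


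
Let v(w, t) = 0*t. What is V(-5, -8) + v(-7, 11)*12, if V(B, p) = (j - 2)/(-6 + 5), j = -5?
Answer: 7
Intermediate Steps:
v(w, t) = 0
V(B, p) = 7 (V(B, p) = (-5 - 2)/(-6 + 5) = -7/(-1) = -7*(-1) = 7)
V(-5, -8) + v(-7, 11)*12 = 7 + 0*12 = 7 + 0 = 7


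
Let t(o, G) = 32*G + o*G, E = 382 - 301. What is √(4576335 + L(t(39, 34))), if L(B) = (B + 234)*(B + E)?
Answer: √11183095 ≈ 3344.1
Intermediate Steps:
E = 81
t(o, G) = 32*G + G*o
L(B) = (81 + B)*(234 + B) (L(B) = (B + 234)*(B + 81) = (234 + B)*(81 + B) = (81 + B)*(234 + B))
√(4576335 + L(t(39, 34))) = √(4576335 + (18954 + (34*(32 + 39))² + 315*(34*(32 + 39)))) = √(4576335 + (18954 + (34*71)² + 315*(34*71))) = √(4576335 + (18954 + 2414² + 315*2414)) = √(4576335 + (18954 + 5827396 + 760410)) = √(4576335 + 6606760) = √11183095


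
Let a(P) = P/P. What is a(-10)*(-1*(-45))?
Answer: 45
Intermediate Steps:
a(P) = 1
a(-10)*(-1*(-45)) = 1*(-1*(-45)) = 1*45 = 45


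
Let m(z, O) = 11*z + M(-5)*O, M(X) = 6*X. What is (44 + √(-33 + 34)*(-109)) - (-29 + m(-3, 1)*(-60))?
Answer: -3816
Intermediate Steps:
m(z, O) = -30*O + 11*z (m(z, O) = 11*z + (6*(-5))*O = 11*z - 30*O = -30*O + 11*z)
(44 + √(-33 + 34)*(-109)) - (-29 + m(-3, 1)*(-60)) = (44 + √(-33 + 34)*(-109)) - (-29 + (-30*1 + 11*(-3))*(-60)) = (44 + √1*(-109)) - (-29 + (-30 - 33)*(-60)) = (44 + 1*(-109)) - (-29 - 63*(-60)) = (44 - 109) - (-29 + 3780) = -65 - 1*3751 = -65 - 3751 = -3816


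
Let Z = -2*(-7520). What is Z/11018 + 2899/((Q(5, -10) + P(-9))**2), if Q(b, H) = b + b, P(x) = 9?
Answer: 18685311/1988749 ≈ 9.3955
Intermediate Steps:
Q(b, H) = 2*b
Z = 15040
Z/11018 + 2899/((Q(5, -10) + P(-9))**2) = 15040/11018 + 2899/((2*5 + 9)**2) = 15040*(1/11018) + 2899/((10 + 9)**2) = 7520/5509 + 2899/(19**2) = 7520/5509 + 2899/361 = 18685311/1988749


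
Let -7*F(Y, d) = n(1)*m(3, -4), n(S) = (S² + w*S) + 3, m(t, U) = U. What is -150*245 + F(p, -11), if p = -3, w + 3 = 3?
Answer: -257234/7 ≈ -36748.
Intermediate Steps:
w = 0 (w = -3 + 3 = 0)
n(S) = 3 + S² (n(S) = (S² + 0*S) + 3 = (S² + 0) + 3 = S² + 3 = 3 + S²)
F(Y, d) = 16/7 (F(Y, d) = -(3 + 1²)*(-4)/7 = -(3 + 1)*(-4)/7 = -4*(-4)/7 = -⅐*(-16) = 16/7)
-150*245 + F(p, -11) = -150*245 + 16/7 = -36750 + 16/7 = -257234/7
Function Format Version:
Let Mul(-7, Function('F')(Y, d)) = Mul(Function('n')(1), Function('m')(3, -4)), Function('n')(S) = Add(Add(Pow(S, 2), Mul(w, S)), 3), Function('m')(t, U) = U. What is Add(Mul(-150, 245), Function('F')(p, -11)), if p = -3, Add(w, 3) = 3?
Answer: Rational(-257234, 7) ≈ -36748.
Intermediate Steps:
w = 0 (w = Add(-3, 3) = 0)
Function('n')(S) = Add(3, Pow(S, 2)) (Function('n')(S) = Add(Add(Pow(S, 2), Mul(0, S)), 3) = Add(Add(Pow(S, 2), 0), 3) = Add(Pow(S, 2), 3) = Add(3, Pow(S, 2)))
Function('F')(Y, d) = Rational(16, 7) (Function('F')(Y, d) = Mul(Rational(-1, 7), Mul(Add(3, Pow(1, 2)), -4)) = Mul(Rational(-1, 7), Mul(Add(3, 1), -4)) = Mul(Rational(-1, 7), Mul(4, -4)) = Mul(Rational(-1, 7), -16) = Rational(16, 7))
Add(Mul(-150, 245), Function('F')(p, -11)) = Add(Mul(-150, 245), Rational(16, 7)) = Add(-36750, Rational(16, 7)) = Rational(-257234, 7)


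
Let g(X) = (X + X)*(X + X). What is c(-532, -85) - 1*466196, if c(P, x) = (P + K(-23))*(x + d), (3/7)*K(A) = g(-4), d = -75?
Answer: -1214908/3 ≈ -4.0497e+5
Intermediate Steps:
g(X) = 4*X**2 (g(X) = (2*X)*(2*X) = 4*X**2)
K(A) = 448/3 (K(A) = 7*(4*(-4)**2)/3 = 7*(4*16)/3 = (7/3)*64 = 448/3)
c(P, x) = (-75 + x)*(448/3 + P) (c(P, x) = (P + 448/3)*(x - 75) = (448/3 + P)*(-75 + x) = (-75 + x)*(448/3 + P))
c(-532, -85) - 1*466196 = (-11200 - 75*(-532) + (448/3)*(-85) - 532*(-85)) - 1*466196 = (-11200 + 39900 - 38080/3 + 45220) - 466196 = 183680/3 - 466196 = -1214908/3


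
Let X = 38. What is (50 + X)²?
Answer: 7744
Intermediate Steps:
(50 + X)² = (50 + 38)² = 88² = 7744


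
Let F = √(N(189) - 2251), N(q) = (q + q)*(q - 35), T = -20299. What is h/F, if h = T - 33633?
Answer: -53932*√55961/55961 ≈ -227.98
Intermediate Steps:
N(q) = 2*q*(-35 + q) (N(q) = (2*q)*(-35 + q) = 2*q*(-35 + q))
h = -53932 (h = -20299 - 33633 = -53932)
F = √55961 (F = √(2*189*(-35 + 189) - 2251) = √(2*189*154 - 2251) = √(58212 - 2251) = √55961 ≈ 236.56)
h/F = -53932*√55961/55961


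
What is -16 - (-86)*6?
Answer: 500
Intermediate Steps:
-16 - (-86)*6 = -16 - 43*(-12) = -16 + 516 = 500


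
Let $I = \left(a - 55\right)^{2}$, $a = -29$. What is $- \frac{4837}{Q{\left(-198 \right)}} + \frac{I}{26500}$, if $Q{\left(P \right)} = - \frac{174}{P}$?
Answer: $- \frac{1057437969}{192125} \approx -5503.9$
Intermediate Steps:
$I = 7056$ ($I = \left(-29 - 55\right)^{2} = \left(-84\right)^{2} = 7056$)
$- \frac{4837}{Q{\left(-198 \right)}} + \frac{I}{26500} = - \frac{4837}{\left(-174\right) \frac{1}{-198}} + \frac{7056}{26500} = - \frac{4837}{\left(-174\right) \left(- \frac{1}{198}\right)} + 7056 \cdot \frac{1}{26500} = - \frac{4837}{\frac{29}{33}} + \frac{1764}{6625} = \left(-4837\right) \frac{33}{29} + \frac{1764}{6625} = - \frac{159621}{29} + \frac{1764}{6625} = - \frac{1057437969}{192125}$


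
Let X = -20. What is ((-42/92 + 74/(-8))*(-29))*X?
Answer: -129485/23 ≈ -5629.8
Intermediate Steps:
((-42/92 + 74/(-8))*(-29))*X = ((-42/92 + 74/(-8))*(-29))*(-20) = ((-42*1/92 + 74*(-⅛))*(-29))*(-20) = ((-21/46 - 37/4)*(-29))*(-20) = -893/92*(-29)*(-20) = (25897/92)*(-20) = -129485/23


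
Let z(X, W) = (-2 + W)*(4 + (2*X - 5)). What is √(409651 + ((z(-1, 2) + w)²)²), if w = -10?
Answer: √419651 ≈ 647.80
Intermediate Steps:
z(X, W) = (-1 + 2*X)*(-2 + W) (z(X, W) = (-2 + W)*(4 + (-5 + 2*X)) = (-2 + W)*(-1 + 2*X) = (-1 + 2*X)*(-2 + W))
√(409651 + ((z(-1, 2) + w)²)²) = √(409651 + (((2 - 1*2 - 4*(-1) + 2*2*(-1)) - 10)²)²) = √(409651 + (((2 - 2 + 4 - 4) - 10)²)²) = √(409651 + ((0 - 10)²)²) = √(409651 + ((-10)²)²) = √(409651 + 100²) = √(409651 + 10000) = √419651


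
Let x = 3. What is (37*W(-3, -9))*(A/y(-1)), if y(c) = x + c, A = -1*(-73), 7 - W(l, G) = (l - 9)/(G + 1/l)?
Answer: 54020/7 ≈ 7717.1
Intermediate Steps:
W(l, G) = 7 - (-9 + l)/(G + 1/l) (W(l, G) = 7 - (l - 9)/(G + 1/l) = 7 - (-9 + l)/(G + 1/l))
A = 73
y(c) = 3 + c
(37*W(-3, -9))*(A/y(-1)) = (37*((7 - 1*(-3)² + 9*(-3) + 7*(-9)*(-3))/(1 - 9*(-3))))*(73/(3 - 1)) = (37*((7 - 1*9 - 27 + 189)/(1 + 27)))*(73/2) = (37*((7 - 9 - 27 + 189)/28))*(73*(½)) = (37*((1/28)*160))*(73/2) = (37*(40/7))*(73/2) = (1480/7)*(73/2) = 54020/7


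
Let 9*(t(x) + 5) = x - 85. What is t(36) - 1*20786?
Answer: -187168/9 ≈ -20796.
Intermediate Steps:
t(x) = -130/9 + x/9 (t(x) = -5 + (x - 85)/9 = -5 + (-85 + x)/9 = -5 + (-85/9 + x/9) = -130/9 + x/9)
t(36) - 1*20786 = (-130/9 + (1/9)*36) - 1*20786 = (-130/9 + 4) - 20786 = -94/9 - 20786 = -187168/9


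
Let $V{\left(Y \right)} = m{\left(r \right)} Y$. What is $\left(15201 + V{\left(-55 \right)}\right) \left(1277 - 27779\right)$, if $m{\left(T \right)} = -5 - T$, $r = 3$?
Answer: $-414517782$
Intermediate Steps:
$V{\left(Y \right)} = - 8 Y$ ($V{\left(Y \right)} = \left(-5 - 3\right) Y = - 8 Y$)
$\left(15201 + V{\left(-55 \right)}\right) \left(1277 - 27779\right) = \left(15201 - -440\right) \left(1277 - 27779\right) = \left(15201 + 440\right) \left(-26502\right) = 15641 \left(-26502\right) = -414517782$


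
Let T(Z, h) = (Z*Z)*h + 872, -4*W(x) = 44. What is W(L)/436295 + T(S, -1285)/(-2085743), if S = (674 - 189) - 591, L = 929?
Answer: 6298937254287/909999242185 ≈ 6.9219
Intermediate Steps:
S = -106 (S = 485 - 591 = -106)
W(x) = -11 (W(x) = -¼*44 = -11)
T(Z, h) = 872 + h*Z² (T(Z, h) = Z²*h + 872 = h*Z² + 872 = 872 + h*Z²)
W(L)/436295 + T(S, -1285)/(-2085743) = -11/436295 + (872 - 1285*(-106)²)/(-2085743) = -11*1/436295 + (872 - 1285*11236)*(-1/2085743) = -11/436295 + (872 - 14438260)*(-1/2085743) = -11/436295 - 14437388*(-1/2085743) = -11/436295 + 14437388/2085743 = 6298937254287/909999242185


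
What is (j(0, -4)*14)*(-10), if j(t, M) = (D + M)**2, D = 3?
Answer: -140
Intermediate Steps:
j(t, M) = (3 + M)**2
(j(0, -4)*14)*(-10) = ((3 - 4)**2*14)*(-10) = ((-1)**2*14)*(-10) = (1*14)*(-10) = 14*(-10) = -140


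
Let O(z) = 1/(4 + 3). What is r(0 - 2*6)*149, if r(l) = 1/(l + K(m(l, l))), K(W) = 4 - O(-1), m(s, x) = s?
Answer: -1043/57 ≈ -18.298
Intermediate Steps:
O(z) = 1/7
K(W) = 27/7 (K(W) = 4 - 1*1/7 = 4 - 1/7 = 27/7)
r(l) = 1/(27/7 + l) (r(l) = 1/(l + 27/7) = 1/(27/7 + l))
r(0 - 2*6)*149 = (7/(27 + 7*(0 - 2*6)))*149 = (7/(27 + 7*(0 - 12)))*149 = (7/(27 + 7*(-12)))*149 = (7/(27 - 84))*149 = (7/(-57))*149 = (7*(-1/57))*149 = -7/57*149 = -1043/57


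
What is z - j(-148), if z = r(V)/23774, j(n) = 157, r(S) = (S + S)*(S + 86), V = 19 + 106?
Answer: -1839884/11887 ≈ -154.78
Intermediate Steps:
V = 125
r(S) = 2*S*(86 + S) (r(S) = (2*S)*(86 + S) = 2*S*(86 + S))
z = 26375/11887 (z = (2*125*(86 + 125))/23774 = (2*125*211)*(1/23774) = 52750*(1/23774) = 26375/11887 ≈ 2.2188)
z - j(-148) = 26375/11887 - 1*157 = 26375/11887 - 157 = -1839884/11887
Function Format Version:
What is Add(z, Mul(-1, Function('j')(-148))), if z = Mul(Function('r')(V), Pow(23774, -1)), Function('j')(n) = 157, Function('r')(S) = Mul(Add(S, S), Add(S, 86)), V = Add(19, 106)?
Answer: Rational(-1839884, 11887) ≈ -154.78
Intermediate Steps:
V = 125
Function('r')(S) = Mul(2, S, Add(86, S)) (Function('r')(S) = Mul(Mul(2, S), Add(86, S)) = Mul(2, S, Add(86, S)))
z = Rational(26375, 11887) (z = Mul(Mul(2, 125, Add(86, 125)), Pow(23774, -1)) = Mul(Mul(2, 125, 211), Rational(1, 23774)) = Mul(52750, Rational(1, 23774)) = Rational(26375, 11887) ≈ 2.2188)
Add(z, Mul(-1, Function('j')(-148))) = Add(Rational(26375, 11887), Mul(-1, 157)) = Add(Rational(26375, 11887), -157) = Rational(-1839884, 11887)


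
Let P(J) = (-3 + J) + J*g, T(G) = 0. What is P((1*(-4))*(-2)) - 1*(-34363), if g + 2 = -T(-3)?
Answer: 34352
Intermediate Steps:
g = -2 (g = -2 - 1*0 = -2 + 0 = -2)
P(J) = -3 - J (P(J) = (-3 + J) + J*(-2) = (-3 + J) - 2*J = -3 - J)
P((1*(-4))*(-2)) - 1*(-34363) = (-3 - 1*(-4)*(-2)) - 1*(-34363) = (-3 - (-4)*(-2)) + 34363 = (-3 - 1*8) + 34363 = (-3 - 8) + 34363 = -11 + 34363 = 34352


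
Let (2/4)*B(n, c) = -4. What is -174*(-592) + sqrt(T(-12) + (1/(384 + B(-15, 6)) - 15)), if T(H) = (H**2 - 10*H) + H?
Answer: 103008 + sqrt(8376622)/188 ≈ 1.0302e+5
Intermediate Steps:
B(n, c) = -8 (B(n, c) = 2*(-4) = -8)
T(H) = H**2 - 9*H
-174*(-592) + sqrt(T(-12) + (1/(384 + B(-15, 6)) - 15)) = -174*(-592) + sqrt(-12*(-9 - 12) + (1/(384 - 8) - 15)) = 103008 + sqrt(-12*(-21) + (1/376 - 15)) = 103008 + sqrt(252 + (1/376 - 15)) = 103008 + sqrt(252 - 5639/376) = 103008 + sqrt(89113/376) = 103008 + sqrt(8376622)/188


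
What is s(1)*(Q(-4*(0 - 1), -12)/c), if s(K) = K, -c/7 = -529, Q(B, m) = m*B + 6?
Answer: -6/529 ≈ -0.011342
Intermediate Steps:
Q(B, m) = 6 + B*m (Q(B, m) = B*m + 6 = 6 + B*m)
c = 3703 (c = -7*(-529) = 3703)
s(1)*(Q(-4*(0 - 1), -12)/c) = 1*((6 - 4*(0 - 1)*(-12))/3703) = 1*((6 - 4*(-1)*(-12))*(1/3703)) = 1*((6 + 4*(-12))*(1/3703)) = 1*((6 - 48)*(1/3703)) = 1*(-42*1/3703) = 1*(-6/529) = -6/529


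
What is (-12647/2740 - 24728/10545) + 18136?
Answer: 104761554293/5778660 ≈ 18129.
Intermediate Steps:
(-12647/2740 - 24728/10545) + 18136 = -40223467/5778660 + 18136 = 104761554293/5778660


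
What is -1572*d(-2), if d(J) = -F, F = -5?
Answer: -7860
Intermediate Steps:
d(J) = 5 (d(J) = -1*(-5) = 5)
-1572*d(-2) = -1572*5 = -7860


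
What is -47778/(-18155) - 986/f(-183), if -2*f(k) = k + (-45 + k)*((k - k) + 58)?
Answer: 604757986/243404085 ≈ 2.4846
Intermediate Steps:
f(k) = 1305 - 59*k/2 (f(k) = -(k + (-45 + k)*((k - k) + 58))/2 = -(k + (-45 + k)*(0 + 58))/2 = -(k + (-45 + k)*58)/2 = -(k + (-2610 + 58*k))/2 = -(-2610 + 59*k)/2 = 1305 - 59*k/2)
-47778/(-18155) - 986/f(-183) = -47778/(-18155) - 986/(1305 - 59/2*(-183)) = -47778*(-1/18155) - 986/(1305 + 10797/2) = 47778/18155 - 986/13407/2 = 47778/18155 - 986*2/13407 = 47778/18155 - 1972/13407 = 604757986/243404085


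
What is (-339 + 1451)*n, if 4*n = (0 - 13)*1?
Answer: -3614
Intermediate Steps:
n = -13/4 (n = ((0 - 13)*1)/4 = (-13*1)/4 = (¼)*(-13) = -13/4 ≈ -3.2500)
(-339 + 1451)*n = (-339 + 1451)*(-13/4) = 1112*(-13/4) = -3614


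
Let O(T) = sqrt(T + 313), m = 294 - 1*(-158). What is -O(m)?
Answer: -3*sqrt(85) ≈ -27.659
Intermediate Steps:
m = 452 (m = 294 + 158 = 452)
O(T) = sqrt(313 + T)
-O(m) = -sqrt(313 + 452) = -sqrt(765) = -3*sqrt(85)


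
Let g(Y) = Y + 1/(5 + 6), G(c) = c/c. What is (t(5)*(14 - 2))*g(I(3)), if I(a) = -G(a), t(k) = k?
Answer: -600/11 ≈ -54.545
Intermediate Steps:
G(c) = 1
I(a) = -1 (I(a) = -1*1 = -1)
g(Y) = 1/11 + Y (g(Y) = Y + 1/11 = 1/11 + Y)
(t(5)*(14 - 2))*g(I(3)) = (5*(14 - 2))*(1/11 - 1) = (5*12)*(-10/11) = 60*(-10/11) = -600/11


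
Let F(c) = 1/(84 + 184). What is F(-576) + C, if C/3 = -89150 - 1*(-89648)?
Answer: 400393/268 ≈ 1494.0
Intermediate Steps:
C = 1494 (C = 3*(-89150 - 1*(-89648)) = 3*(-89150 + 89648) = 3*498 = 1494)
F(c) = 1/268
F(-576) + C = 1/268 + 1494 = 400393/268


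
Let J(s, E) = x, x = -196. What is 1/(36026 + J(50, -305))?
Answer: 1/35830 ≈ 2.7910e-5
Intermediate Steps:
J(s, E) = -196
1/(36026 + J(50, -305)) = 1/(36026 - 196) = 1/35830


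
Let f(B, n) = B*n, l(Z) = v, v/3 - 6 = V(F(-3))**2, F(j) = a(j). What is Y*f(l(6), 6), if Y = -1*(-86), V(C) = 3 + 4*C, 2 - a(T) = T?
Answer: 828180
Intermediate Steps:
a(T) = 2 - T
F(j) = 2 - j
v = 1605 (v = 18 + 3*(3 + 4*(2 - 1*(-3)))**2 = 18 + 3*(3 + 4*(2 + 3))**2 = 18 + 3*(3 + 4*5)**2 = 18 + 3*(3 + 20)**2 = 18 + 3*23**2 = 18 + 3*529 = 18 + 1587 = 1605)
l(Z) = 1605
Y = 86
Y*f(l(6), 6) = 86*(1605*6) = 86*9630 = 828180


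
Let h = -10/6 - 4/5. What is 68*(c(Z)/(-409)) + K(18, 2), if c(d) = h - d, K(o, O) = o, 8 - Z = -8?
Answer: 129266/6135 ≈ 21.070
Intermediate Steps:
Z = 16 (Z = 8 - 1*(-8) = 8 + 8 = 16)
h = -37/15 (h = -10*⅙ - 4*⅕ = -5/3 - ⅘ = -37/15 ≈ -2.4667)
c(d) = -37/15 - d
68*(c(Z)/(-409)) + K(18, 2) = 68*((-37/15 - 1*16)/(-409)) + 18 = 68*((-37/15 - 16)*(-1/409)) + 18 = 68*(-277/15*(-1/409)) + 18 = 68*(277/6135) + 18 = 18836/6135 + 18 = 129266/6135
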